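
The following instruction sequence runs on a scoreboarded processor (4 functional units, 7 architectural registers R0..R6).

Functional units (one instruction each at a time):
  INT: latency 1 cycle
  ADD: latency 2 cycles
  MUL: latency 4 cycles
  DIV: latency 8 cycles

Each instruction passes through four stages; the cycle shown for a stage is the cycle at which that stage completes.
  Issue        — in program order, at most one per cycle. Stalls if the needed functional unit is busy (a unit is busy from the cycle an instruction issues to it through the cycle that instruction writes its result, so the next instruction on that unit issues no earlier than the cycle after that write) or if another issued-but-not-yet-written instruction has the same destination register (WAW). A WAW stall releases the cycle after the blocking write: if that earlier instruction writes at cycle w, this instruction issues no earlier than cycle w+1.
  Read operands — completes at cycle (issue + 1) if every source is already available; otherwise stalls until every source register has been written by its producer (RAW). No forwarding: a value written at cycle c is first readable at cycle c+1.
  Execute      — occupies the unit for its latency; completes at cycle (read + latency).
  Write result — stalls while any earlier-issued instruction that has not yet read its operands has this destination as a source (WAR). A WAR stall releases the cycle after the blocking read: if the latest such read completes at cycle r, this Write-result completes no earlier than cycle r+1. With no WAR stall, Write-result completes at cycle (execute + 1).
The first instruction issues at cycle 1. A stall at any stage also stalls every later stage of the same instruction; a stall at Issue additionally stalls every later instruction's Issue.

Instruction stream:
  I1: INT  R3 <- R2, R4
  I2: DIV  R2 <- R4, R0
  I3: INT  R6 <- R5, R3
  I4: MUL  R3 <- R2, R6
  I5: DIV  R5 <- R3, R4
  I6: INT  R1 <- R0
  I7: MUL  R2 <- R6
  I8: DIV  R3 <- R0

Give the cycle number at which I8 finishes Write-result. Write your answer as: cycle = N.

cycle = 39

c1: issue I1 (INT)
c2: I1 read-ops, issue I2 (DIV)
c3: I1 finished on INT, I2 read-ops
c4: I1→R3
c5: issue I3 (INT)
c6: I3 read-ops, issue I4 (MUL)
c7: I3 finished on INT
c8: I3→R6
c11: I2 finished on DIV
c12: I2→R2
c13: I4 read-ops, issue I5 (DIV)
c14: issue I6 (INT)
c15: I6 read-ops
c16: I6 finished on INT
c17: I4 finished on MUL, I6→R1
c18: I4→R3
c19: I5 read-ops, issue I7 (MUL)
c20: I7 read-ops
c24: I7 finished on MUL
c25: I7→R2
c27: I5 finished on DIV
c28: I5→R5
c29: issue I8 (DIV)
c30: I8 read-ops
c38: I8 finished on DIV
c39: I8→R3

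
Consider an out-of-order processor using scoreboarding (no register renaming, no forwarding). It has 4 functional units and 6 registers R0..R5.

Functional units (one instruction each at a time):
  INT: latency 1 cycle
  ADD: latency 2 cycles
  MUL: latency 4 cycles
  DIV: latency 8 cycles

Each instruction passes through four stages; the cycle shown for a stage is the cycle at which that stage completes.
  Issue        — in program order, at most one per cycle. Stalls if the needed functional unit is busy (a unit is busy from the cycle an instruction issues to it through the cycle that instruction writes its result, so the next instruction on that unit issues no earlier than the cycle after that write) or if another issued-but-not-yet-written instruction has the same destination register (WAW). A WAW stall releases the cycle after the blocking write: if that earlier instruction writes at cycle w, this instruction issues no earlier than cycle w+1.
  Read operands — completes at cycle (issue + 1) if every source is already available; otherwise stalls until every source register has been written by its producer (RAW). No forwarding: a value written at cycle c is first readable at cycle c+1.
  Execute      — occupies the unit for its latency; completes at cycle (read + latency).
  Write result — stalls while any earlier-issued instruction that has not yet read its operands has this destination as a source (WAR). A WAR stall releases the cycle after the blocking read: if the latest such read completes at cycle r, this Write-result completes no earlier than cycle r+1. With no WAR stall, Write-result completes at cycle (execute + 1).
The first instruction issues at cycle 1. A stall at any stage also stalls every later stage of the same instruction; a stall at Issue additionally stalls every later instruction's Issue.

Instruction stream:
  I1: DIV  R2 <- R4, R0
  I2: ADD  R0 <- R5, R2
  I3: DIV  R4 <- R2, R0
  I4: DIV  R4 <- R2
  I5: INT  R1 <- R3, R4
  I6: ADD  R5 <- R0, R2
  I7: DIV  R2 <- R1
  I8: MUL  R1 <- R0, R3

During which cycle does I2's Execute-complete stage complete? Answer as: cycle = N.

cycle = 14

t=1  I1→DIV
t=2  I1 RO · I2→ADD
t=10  I1 EX
t=11  I1 WR R2
t=12  I2 RO · I3→DIV
t=14  I2 EX
t=15  I2 WR R0
t=16  I3 RO
t=24  I3 EX
t=25  I3 WR R4
t=26  I4→DIV
t=27  I4 RO · I5→INT
t=28  I6→ADD
t=29  I6 RO
t=31  I6 EX
t=32  I6 WR R5
t=35  I4 EX
t=36  I4 WR R4
t=37  I5 RO · I7→DIV
t=38  I5 EX
t=39  I5 WR R1
t=40  I7 RO · I8→MUL
t=41  I8 RO
t=45  I8 EX
t=46  I8 WR R1
t=48  I7 EX
t=49  I7 WR R2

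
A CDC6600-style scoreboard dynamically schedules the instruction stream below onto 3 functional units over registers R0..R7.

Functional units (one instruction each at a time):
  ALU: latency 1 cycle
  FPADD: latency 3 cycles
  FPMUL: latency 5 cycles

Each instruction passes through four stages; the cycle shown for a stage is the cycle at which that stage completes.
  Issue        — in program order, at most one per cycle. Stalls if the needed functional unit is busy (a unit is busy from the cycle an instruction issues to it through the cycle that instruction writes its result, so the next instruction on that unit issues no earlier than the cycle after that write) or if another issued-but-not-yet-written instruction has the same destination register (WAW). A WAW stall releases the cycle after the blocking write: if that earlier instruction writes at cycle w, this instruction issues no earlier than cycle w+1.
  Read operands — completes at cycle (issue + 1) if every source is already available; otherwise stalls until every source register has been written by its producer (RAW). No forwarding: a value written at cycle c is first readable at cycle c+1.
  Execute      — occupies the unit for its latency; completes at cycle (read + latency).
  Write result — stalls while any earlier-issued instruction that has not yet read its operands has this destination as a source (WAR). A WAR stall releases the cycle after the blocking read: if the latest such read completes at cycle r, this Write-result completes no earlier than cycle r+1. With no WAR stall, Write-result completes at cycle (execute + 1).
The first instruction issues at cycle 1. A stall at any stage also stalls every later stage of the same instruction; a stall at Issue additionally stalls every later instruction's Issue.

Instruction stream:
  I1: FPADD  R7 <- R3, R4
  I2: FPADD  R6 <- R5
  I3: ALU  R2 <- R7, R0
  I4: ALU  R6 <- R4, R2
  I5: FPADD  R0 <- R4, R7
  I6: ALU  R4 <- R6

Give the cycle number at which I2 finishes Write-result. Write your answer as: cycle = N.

t=1  I1→FPADD
t=2  I1 RO
t=5  I1 EX
t=6  I1 WR R7
t=7  I2→FPADD
t=8  I2 RO; I3→ALU
t=9  I3 RO
t=10  I3 EX
t=11  I2 EX; I3 WR R2
t=12  I2 WR R6
t=13  I4→ALU
t=14  I4 RO; I5→FPADD
t=15  I4 EX; I5 RO
t=16  I4 WR R6
t=17  I6→ALU
t=18  I5 EX; I6 RO
t=19  I5 WR R0; I6 EX
t=20  I6 WR R4

cycle = 12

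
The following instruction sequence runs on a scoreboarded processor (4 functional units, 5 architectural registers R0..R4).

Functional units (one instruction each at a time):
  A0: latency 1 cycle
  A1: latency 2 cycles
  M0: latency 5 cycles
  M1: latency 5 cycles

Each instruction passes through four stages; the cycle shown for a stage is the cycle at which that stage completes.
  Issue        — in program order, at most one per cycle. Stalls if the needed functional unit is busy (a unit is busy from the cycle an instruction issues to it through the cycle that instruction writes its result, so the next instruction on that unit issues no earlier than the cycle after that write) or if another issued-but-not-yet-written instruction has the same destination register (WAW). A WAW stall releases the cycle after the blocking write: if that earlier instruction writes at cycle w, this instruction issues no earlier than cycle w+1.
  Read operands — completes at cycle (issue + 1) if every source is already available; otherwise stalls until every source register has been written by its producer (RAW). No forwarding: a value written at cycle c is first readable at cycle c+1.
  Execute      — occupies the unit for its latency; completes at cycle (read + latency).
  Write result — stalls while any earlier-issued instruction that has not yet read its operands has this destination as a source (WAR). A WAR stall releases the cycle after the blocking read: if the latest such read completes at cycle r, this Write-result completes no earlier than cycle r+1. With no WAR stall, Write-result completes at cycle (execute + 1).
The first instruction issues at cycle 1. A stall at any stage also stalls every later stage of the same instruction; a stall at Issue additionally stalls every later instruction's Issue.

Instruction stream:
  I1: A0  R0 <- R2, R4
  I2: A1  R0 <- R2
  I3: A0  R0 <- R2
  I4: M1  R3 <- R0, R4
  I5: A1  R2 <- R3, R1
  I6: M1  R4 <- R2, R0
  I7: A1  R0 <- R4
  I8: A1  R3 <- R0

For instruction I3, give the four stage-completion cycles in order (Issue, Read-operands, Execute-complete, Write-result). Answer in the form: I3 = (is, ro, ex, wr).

I3 = (10, 11, 12, 13)

c1: issue I1 (A0)
c2: I1 read-ops
c3: I1 finished on A0
c4: I1→R0
c5: issue I2 (A1)
c6: I2 read-ops
c8: I2 finished on A1
c9: I2→R0
c10: issue I3 (A0)
c11: I3 read-ops | issue I4 (M1)
c12: I3 finished on A0 | issue I5 (A1)
c13: I3→R0
c14: I4 read-ops
c19: I4 finished on M1
c20: I4→R3
c21: I5 read-ops | issue I6 (M1)
c23: I5 finished on A1
c24: I5→R2
c25: I6 read-ops | issue I7 (A1)
c30: I6 finished on M1
c31: I6→R4
c32: I7 read-ops
c34: I7 finished on A1
c35: I7→R0
c36: issue I8 (A1)
c37: I8 read-ops
c39: I8 finished on A1
c40: I8→R3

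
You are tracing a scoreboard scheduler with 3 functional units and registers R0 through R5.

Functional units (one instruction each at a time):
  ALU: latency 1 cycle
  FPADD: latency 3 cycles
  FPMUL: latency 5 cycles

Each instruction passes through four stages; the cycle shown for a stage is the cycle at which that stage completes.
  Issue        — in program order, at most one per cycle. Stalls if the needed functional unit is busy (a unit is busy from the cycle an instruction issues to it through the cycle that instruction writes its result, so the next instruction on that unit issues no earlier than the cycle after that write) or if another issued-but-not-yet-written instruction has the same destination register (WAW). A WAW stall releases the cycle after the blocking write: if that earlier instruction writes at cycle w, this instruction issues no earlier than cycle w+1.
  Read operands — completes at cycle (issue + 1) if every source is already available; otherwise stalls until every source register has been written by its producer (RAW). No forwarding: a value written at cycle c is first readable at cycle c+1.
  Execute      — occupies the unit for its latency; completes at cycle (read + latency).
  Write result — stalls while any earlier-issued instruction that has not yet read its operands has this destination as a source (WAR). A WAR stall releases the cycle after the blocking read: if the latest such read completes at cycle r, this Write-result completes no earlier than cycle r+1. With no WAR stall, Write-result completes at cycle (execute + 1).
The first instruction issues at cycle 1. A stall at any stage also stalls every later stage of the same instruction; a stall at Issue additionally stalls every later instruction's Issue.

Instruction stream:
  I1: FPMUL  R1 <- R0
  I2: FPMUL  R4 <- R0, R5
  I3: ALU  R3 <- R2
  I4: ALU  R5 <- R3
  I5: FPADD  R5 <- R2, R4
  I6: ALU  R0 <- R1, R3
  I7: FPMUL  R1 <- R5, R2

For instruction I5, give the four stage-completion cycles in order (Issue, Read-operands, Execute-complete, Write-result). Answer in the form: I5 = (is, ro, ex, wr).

I5 = (18, 19, 22, 23)

I1: IS=1 RO=2 EX=7 WR=8
I2: IS=9 RO=10 EX=15 WR=16  [struct: FPMUL busy until I1 writes@8]
I3: IS=10 RO=11 EX=12 WR=13
I4: IS=14 RO=15 EX=16 WR=17  [struct: ALU busy until I3 writes@13]
I5: IS=18 RO=19 EX=22 WR=23  [WAW R5: wait I4 write@17]
I6: IS=19 RO=20 EX=21 WR=22
I7: IS=20 RO=24 EX=29 WR=30  [RAW R5: wait I5 write@23]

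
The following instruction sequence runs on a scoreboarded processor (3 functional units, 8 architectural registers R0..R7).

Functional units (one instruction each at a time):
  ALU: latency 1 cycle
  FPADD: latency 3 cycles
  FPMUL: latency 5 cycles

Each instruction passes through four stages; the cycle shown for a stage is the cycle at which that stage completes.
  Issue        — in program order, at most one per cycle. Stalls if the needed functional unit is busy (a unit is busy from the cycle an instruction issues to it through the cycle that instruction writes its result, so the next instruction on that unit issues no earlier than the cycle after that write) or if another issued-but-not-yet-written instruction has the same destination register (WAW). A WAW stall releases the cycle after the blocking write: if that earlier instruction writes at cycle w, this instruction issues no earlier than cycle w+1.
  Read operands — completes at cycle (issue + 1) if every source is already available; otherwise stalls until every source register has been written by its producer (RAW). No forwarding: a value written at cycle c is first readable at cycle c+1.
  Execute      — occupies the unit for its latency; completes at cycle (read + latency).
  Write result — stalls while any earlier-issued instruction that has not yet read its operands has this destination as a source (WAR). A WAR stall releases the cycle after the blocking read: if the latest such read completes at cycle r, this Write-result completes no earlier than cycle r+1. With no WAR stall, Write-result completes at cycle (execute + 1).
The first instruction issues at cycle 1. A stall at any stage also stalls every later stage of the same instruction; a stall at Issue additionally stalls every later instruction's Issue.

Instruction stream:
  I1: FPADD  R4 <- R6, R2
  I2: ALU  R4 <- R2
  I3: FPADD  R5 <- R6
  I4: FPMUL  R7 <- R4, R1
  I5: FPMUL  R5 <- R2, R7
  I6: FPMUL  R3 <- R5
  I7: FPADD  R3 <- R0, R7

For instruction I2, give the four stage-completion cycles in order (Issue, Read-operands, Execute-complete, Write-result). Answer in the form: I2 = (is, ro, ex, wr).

I2 = (7, 8, 9, 10)

I1 -> (1, 2, 5, 6)
I2 -> (7, 8, 9, 10)  // WAW R4: wait I1 write@6
I3 -> (8, 9, 12, 13)
I4 -> (9, 11, 16, 17)  // RAW R4: wait I2 write@10
I5 -> (18, 19, 24, 25)  // struct: FPMUL busy until I4 writes@17
I6 -> (26, 27, 32, 33)  // struct: FPMUL busy until I5 writes@25
I7 -> (34, 35, 38, 39)  // WAW R3: wait I6 write@33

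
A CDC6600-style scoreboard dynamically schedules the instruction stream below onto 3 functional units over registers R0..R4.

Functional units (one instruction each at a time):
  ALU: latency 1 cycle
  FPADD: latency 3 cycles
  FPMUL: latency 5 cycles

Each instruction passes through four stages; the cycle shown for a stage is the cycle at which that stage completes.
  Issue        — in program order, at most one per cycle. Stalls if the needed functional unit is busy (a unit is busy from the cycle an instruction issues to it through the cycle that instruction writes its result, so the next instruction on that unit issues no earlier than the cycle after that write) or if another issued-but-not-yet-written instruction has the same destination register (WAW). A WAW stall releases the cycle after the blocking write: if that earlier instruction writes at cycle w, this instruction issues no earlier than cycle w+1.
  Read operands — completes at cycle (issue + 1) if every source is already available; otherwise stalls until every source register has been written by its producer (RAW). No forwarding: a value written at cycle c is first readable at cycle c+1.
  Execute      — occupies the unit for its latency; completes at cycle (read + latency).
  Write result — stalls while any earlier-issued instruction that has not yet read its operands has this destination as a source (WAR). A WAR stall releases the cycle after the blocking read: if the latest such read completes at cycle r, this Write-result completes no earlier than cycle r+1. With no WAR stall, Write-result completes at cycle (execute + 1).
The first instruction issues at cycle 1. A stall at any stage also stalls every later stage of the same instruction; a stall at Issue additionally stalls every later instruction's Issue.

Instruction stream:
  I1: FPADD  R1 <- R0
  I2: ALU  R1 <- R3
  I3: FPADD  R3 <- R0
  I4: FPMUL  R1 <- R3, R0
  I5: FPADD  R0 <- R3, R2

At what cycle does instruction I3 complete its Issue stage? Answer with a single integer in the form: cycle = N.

[1] I1→FPADD
[2] I1 RO
[5] I1 EX
[6] I1 WR R1
[7] I2→ALU
[8] I2 RO | I3→FPADD
[9] I2 EX | I3 RO
[10] I2 WR R1
[11] I4→FPMUL
[12] I3 EX
[13] I3 WR R3
[14] I4 RO | I5→FPADD
[15] I5 RO
[18] I5 EX
[19] I4 EX | I5 WR R0
[20] I4 WR R1

cycle = 8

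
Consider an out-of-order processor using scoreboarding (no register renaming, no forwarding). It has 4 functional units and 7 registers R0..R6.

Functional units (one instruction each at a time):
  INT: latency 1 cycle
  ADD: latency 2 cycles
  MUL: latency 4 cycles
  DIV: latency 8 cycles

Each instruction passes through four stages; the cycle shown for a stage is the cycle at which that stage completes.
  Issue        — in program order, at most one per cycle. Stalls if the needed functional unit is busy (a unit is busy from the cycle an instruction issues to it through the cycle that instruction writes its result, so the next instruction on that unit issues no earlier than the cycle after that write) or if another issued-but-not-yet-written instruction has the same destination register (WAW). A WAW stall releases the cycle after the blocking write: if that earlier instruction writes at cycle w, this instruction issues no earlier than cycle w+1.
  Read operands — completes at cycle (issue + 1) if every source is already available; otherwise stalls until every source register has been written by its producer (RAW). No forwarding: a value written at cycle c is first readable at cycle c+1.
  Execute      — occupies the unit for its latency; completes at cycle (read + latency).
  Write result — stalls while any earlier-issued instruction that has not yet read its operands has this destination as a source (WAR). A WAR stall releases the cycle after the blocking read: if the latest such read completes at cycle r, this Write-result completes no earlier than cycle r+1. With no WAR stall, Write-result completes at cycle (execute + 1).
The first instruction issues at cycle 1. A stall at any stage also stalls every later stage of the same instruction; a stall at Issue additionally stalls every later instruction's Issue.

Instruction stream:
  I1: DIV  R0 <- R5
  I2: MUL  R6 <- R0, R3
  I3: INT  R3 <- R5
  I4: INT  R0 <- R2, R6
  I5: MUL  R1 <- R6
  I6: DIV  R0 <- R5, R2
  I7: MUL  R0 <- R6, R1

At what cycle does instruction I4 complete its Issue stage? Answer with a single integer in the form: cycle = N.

cycle = 14

I1 -> (1, 2, 10, 11)
I2 -> (2, 12, 16, 17)  // RAW R0: wait I1 write@11
I3 -> (3, 4, 5, 13)  // WAR R3: wait I2 read@12
I4 -> (14, 18, 19, 20)  // struct: INT busy until I3 writes@13, RAW R6: wait I2 write@17
I5 -> (18, 19, 23, 24)  // struct: MUL busy until I2 writes@17
I6 -> (21, 22, 30, 31)  // WAW R0: wait I4 write@20
I7 -> (32, 33, 37, 38)  // WAW R0: wait I6 write@31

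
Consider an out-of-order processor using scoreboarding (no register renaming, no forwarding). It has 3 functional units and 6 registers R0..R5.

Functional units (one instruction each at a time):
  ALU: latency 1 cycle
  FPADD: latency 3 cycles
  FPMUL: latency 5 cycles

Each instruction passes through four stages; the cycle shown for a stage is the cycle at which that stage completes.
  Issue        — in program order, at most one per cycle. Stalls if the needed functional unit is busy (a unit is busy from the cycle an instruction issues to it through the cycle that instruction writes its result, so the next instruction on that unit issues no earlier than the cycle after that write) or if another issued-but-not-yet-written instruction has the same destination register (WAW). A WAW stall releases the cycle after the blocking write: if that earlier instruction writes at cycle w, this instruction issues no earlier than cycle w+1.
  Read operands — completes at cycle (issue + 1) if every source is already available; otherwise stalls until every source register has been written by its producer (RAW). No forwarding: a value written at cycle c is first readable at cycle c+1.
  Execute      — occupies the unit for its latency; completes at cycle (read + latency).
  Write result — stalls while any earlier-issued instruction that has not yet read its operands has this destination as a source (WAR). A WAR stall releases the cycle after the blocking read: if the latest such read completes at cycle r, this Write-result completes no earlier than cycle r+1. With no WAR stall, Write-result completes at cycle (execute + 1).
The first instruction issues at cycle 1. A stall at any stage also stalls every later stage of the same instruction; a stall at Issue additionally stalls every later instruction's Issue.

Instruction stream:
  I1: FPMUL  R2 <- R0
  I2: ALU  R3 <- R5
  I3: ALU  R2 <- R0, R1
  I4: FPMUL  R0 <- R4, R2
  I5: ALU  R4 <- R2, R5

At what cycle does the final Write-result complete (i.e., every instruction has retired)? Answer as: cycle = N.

cycle = 19

  I1 | 1 | 2 | 7 | 8
  I2 | 2 | 3 | 4 | 5
  I3 | 9 | 10 | 11 | 12   WAW R2: wait I1 write@8
  I4 | 10 | 13 | 18 | 19   RAW R2: wait I3 write@12
  I5 | 13 | 14 | 15 | 16   struct: ALU busy until I3 writes@12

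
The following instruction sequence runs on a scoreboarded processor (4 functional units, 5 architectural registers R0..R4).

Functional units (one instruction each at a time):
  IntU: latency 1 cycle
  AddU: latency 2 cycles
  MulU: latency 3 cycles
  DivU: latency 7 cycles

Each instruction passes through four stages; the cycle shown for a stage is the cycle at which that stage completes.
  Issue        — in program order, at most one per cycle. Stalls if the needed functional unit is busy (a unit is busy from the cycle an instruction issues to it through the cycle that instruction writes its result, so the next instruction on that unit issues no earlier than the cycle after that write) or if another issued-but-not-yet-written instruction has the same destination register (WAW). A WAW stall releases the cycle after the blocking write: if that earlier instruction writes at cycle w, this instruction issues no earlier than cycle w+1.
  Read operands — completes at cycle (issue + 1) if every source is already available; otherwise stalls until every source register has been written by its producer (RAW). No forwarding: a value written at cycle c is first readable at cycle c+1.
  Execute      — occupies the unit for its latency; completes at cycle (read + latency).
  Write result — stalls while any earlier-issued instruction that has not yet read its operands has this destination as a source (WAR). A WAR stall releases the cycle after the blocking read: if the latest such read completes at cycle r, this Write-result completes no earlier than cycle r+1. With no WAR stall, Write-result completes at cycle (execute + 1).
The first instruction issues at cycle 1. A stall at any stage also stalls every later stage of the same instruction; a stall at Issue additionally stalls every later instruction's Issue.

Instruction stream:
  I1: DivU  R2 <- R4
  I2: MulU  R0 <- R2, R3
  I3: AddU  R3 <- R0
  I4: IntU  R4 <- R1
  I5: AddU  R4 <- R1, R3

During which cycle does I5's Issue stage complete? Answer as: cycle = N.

cycle 1: I1 issues→DivU
cycle 2: I1 reads, I2 issues→MulU
cycle 3: I3 issues→AddU
cycle 4: I4 issues→IntU
cycle 5: I4 reads
cycle 6: I4 exec-done
cycle 7: I4 writes R4
cycle 9: I1 exec-done
cycle 10: I1 writes R2
cycle 11: I2 reads
cycle 14: I2 exec-done
cycle 15: I2 writes R0
cycle 16: I3 reads
cycle 18: I3 exec-done
cycle 19: I3 writes R3
cycle 20: I5 issues→AddU
cycle 21: I5 reads
cycle 23: I5 exec-done
cycle 24: I5 writes R4

cycle = 20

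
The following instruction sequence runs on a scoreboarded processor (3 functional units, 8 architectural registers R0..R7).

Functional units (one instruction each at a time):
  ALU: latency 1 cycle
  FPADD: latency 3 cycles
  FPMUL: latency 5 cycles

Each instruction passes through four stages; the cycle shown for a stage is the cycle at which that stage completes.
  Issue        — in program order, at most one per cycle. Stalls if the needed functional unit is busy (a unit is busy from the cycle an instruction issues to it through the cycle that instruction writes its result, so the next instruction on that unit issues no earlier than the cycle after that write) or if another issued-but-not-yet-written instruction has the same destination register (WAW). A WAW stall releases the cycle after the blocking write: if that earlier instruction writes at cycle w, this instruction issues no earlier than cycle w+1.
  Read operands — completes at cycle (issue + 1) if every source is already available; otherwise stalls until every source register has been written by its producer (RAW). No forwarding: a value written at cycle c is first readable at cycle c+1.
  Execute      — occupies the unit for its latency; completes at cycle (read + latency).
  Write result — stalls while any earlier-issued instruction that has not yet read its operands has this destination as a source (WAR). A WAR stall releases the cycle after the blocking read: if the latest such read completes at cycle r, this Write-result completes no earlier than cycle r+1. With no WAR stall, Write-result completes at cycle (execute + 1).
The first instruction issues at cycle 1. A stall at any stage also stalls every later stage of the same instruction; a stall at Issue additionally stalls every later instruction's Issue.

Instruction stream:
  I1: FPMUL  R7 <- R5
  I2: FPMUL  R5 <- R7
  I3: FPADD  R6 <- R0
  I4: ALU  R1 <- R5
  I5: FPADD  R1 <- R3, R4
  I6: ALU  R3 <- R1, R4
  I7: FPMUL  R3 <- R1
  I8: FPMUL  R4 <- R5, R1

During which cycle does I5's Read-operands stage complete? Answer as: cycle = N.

cycle = 21

t=1  I1→FPMUL
t=2  I1 RO
t=7  I1 EX
t=8  I1 WR R7
t=9  I2→FPMUL
t=10  I2 RO; I3→FPADD
t=11  I3 RO; I4→ALU
t=14  I3 EX
t=15  I2 EX; I3 WR R6
t=16  I2 WR R5
t=17  I4 RO
t=18  I4 EX
t=19  I4 WR R1
t=20  I5→FPADD
t=21  I5 RO; I6→ALU
t=24  I5 EX
t=25  I5 WR R1
t=26  I6 RO
t=27  I6 EX
t=28  I6 WR R3
t=29  I7→FPMUL
t=30  I7 RO
t=35  I7 EX
t=36  I7 WR R3
t=37  I8→FPMUL
t=38  I8 RO
t=43  I8 EX
t=44  I8 WR R4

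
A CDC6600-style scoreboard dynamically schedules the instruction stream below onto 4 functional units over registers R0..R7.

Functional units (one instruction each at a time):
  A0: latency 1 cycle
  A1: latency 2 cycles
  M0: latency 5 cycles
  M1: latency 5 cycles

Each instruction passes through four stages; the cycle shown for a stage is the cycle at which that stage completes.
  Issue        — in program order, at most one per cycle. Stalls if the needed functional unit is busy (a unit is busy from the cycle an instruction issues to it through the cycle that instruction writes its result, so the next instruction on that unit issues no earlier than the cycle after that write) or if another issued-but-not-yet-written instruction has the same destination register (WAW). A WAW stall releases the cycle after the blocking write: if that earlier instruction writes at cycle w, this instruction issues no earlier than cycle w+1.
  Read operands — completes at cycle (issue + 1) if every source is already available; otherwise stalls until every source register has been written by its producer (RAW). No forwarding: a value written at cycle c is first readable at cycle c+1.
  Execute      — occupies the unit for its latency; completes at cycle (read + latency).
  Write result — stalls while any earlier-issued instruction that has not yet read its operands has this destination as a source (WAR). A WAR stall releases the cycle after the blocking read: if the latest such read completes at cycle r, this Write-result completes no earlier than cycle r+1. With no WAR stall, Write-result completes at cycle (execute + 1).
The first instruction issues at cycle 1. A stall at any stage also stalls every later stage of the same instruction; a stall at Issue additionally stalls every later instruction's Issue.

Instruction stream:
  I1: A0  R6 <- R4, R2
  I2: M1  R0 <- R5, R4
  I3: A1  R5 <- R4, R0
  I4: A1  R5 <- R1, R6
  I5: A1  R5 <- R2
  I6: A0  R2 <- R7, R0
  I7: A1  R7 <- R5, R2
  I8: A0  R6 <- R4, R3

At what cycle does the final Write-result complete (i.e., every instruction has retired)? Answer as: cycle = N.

[1] issue I1 (A0)
[2] I1 read-ops · issue I2 (M1)
[3] I1 finished on A0 · I2 read-ops · issue I3 (A1)
[4] I1→R6
[8] I2 finished on M1
[9] I2→R0
[10] I3 read-ops
[12] I3 finished on A1
[13] I3→R5
[14] issue I4 (A1)
[15] I4 read-ops
[17] I4 finished on A1
[18] I4→R5
[19] issue I5 (A1)
[20] I5 read-ops · issue I6 (A0)
[21] I6 read-ops
[22] I5 finished on A1 · I6 finished on A0
[23] I5→R5 · I6→R2
[24] issue I7 (A1)
[25] I7 read-ops · issue I8 (A0)
[26] I8 read-ops
[27] I7 finished on A1 · I8 finished on A0
[28] I7→R7 · I8→R6

cycle = 28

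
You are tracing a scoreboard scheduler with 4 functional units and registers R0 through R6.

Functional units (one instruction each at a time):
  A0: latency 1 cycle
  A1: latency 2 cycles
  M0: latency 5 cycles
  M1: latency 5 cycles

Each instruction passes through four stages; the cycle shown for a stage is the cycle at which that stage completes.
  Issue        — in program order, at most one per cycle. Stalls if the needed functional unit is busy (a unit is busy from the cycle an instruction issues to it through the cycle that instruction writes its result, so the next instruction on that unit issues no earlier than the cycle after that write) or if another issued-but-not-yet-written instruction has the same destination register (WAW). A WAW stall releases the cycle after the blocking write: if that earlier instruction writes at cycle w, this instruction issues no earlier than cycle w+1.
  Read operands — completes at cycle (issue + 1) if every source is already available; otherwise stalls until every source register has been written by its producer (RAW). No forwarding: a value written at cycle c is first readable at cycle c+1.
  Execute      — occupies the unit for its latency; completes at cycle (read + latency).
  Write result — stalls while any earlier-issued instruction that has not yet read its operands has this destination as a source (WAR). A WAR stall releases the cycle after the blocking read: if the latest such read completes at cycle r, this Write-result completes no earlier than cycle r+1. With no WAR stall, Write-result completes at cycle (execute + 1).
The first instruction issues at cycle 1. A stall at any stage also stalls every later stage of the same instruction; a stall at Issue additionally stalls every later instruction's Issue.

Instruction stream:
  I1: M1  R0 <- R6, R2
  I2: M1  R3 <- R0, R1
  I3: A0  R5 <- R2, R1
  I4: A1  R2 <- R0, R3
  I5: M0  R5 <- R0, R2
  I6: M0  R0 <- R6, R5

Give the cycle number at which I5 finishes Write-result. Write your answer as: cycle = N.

cycle = 27

I1: IS=1 RO=2 EX=7 WR=8
I2: IS=9 RO=10 EX=15 WR=16  [struct: M1 busy until I1 writes@8]
I3: IS=10 RO=11 EX=12 WR=13
I4: IS=11 RO=17 EX=19 WR=20  [RAW R3: wait I2 write@16]
I5: IS=14 RO=21 EX=26 WR=27  [WAW R5: wait I3 write@13; RAW R2: wait I4 write@20]
I6: IS=28 RO=29 EX=34 WR=35  [struct: M0 busy until I5 writes@27]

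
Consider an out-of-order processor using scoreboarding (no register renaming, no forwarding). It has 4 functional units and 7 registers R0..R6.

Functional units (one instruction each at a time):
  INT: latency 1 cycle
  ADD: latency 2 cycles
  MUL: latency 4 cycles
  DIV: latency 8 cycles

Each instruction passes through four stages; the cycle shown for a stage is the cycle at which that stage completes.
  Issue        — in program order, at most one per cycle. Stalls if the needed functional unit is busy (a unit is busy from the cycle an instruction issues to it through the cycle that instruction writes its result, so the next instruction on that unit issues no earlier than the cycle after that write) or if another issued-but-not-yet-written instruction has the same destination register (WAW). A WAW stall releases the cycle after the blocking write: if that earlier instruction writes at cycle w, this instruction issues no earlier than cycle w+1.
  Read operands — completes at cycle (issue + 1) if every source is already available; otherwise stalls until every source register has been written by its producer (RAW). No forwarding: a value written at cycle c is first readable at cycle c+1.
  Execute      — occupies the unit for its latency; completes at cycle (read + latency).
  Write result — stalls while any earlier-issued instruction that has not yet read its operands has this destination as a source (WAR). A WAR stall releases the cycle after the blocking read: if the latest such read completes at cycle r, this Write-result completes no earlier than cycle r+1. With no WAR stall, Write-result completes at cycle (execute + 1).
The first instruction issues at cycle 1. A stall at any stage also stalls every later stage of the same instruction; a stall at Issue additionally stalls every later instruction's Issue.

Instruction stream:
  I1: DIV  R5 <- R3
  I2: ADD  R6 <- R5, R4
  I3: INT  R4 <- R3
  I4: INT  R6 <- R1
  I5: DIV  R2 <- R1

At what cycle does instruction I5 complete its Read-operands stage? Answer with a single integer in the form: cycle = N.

  I1 | 1 | 2 | 10 | 11
  I2 | 2 | 12 | 14 | 15   RAW R5: wait I1 write@11
  I3 | 3 | 4 | 5 | 13   WAR R4: wait I2 read@12
  I4 | 16 | 17 | 18 | 19   WAW R6: wait I2 write@15
  I5 | 17 | 18 | 26 | 27

cycle = 18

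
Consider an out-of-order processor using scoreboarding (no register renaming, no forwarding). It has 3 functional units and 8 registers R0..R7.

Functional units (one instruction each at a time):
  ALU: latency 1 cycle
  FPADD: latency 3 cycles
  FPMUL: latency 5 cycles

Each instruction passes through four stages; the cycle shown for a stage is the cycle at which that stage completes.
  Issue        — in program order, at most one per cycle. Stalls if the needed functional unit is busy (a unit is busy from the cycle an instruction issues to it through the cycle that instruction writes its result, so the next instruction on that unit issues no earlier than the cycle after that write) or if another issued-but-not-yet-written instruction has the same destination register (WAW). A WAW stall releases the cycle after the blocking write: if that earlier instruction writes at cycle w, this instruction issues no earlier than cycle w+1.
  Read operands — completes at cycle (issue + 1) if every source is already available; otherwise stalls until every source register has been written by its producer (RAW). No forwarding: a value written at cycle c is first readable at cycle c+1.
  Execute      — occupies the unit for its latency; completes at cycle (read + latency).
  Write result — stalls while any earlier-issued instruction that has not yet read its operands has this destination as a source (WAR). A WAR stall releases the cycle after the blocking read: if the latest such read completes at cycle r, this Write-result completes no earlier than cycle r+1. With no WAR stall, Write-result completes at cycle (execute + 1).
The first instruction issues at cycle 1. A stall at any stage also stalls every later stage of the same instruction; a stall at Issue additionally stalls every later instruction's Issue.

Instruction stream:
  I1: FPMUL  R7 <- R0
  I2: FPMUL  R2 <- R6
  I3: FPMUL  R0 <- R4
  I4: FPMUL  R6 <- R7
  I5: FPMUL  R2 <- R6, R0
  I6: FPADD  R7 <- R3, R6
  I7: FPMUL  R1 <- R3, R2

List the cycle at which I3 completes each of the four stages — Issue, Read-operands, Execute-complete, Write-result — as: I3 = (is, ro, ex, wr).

1) issue 1, read 2, done 7, write 8
2) issue 9, read 10, done 15, write 16  <struct: FPMUL busy until I1 writes@8>
3) issue 17, read 18, done 23, write 24  <struct: FPMUL busy until I2 writes@16>
4) issue 25, read 26, done 31, write 32  <struct: FPMUL busy until I3 writes@24>
5) issue 33, read 34, done 39, write 40  <struct: FPMUL busy until I4 writes@32>
6) issue 34, read 35, done 38, write 39
7) issue 41, read 42, done 47, write 48  <struct: FPMUL busy until I5 writes@40>

I3 = (17, 18, 23, 24)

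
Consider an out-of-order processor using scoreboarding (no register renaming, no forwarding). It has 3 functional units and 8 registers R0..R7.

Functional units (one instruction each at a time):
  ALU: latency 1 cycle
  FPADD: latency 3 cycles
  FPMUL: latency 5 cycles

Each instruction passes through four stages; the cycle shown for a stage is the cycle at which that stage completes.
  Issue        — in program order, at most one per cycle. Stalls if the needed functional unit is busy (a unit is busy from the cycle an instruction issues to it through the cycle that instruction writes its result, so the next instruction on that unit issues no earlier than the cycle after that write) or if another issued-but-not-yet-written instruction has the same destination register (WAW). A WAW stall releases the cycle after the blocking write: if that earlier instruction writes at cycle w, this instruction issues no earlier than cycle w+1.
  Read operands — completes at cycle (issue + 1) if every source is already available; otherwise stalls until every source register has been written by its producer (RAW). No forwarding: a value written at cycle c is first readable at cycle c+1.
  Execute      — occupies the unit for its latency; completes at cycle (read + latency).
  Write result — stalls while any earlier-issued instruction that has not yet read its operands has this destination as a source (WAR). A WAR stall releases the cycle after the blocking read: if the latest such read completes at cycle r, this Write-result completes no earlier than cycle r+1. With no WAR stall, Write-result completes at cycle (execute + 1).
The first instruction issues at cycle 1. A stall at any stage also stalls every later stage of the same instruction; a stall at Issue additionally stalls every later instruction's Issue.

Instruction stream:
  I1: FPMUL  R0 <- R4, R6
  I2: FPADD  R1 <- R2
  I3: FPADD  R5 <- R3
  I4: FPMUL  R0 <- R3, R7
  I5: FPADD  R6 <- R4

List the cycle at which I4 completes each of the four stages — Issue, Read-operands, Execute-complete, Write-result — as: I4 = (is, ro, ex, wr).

I4 = (9, 10, 15, 16)

I1  is:1  ro:2  ex:7  wr:8
I2  is:2  ro:3  ex:6  wr:7
I3  is:8  ro:9  ex:12  wr:13  — struct: FPADD busy until I2 writes@7
I4  is:9  ro:10  ex:15  wr:16
I5  is:14  ro:15  ex:18  wr:19  — struct: FPADD busy until I3 writes@13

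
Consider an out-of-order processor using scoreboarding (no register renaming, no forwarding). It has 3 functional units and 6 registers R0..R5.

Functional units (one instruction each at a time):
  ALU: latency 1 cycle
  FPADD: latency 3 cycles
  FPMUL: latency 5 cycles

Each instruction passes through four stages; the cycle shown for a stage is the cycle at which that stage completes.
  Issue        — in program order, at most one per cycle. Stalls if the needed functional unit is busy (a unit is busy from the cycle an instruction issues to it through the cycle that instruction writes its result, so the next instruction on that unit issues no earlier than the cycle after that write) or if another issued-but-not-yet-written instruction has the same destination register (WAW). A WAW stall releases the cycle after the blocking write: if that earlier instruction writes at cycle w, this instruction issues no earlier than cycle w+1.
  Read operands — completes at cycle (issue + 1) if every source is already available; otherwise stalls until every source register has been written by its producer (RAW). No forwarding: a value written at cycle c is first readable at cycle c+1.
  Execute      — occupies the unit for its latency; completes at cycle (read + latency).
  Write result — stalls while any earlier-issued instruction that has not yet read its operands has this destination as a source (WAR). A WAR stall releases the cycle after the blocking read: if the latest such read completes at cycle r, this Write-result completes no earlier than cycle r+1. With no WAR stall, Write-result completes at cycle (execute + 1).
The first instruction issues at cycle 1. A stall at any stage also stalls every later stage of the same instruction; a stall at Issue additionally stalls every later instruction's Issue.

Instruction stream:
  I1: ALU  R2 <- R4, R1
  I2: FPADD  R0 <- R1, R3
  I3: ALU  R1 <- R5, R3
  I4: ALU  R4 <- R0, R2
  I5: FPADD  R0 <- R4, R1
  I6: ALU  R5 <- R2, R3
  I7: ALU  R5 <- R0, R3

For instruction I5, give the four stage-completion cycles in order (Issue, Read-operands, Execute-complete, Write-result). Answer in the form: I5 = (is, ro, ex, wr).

  I1 | 1 | 2 | 3 | 4
  I2 | 2 | 3 | 6 | 7
  I3 | 5 | 6 | 7 | 8   struct: ALU busy until I1 writes@4
  I4 | 9 | 10 | 11 | 12   struct: ALU busy until I3 writes@8
  I5 | 10 | 13 | 16 | 17   RAW R4: wait I4 write@12
  I6 | 13 | 14 | 15 | 16   struct: ALU busy until I4 writes@12
  I7 | 17 | 18 | 19 | 20   struct: ALU busy until I6 writes@16

I5 = (10, 13, 16, 17)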